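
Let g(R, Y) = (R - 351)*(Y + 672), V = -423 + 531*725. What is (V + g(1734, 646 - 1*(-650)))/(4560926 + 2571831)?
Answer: 42552/97709 ≈ 0.43550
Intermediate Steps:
V = 384552 (V = -423 + 384975 = 384552)
g(R, Y) = (-351 + R)*(672 + Y)
(V + g(1734, 646 - 1*(-650)))/(4560926 + 2571831) = (384552 + (-235872 - 351*(646 - 1*(-650)) + 672*1734 + 1734*(646 - 1*(-650))))/(4560926 + 2571831) = (384552 + (-235872 - 351*(646 + 650) + 1165248 + 1734*(646 + 650)))/7132757 = (384552 + (-235872 - 351*1296 + 1165248 + 1734*1296))*(1/7132757) = (384552 + (-235872 - 454896 + 1165248 + 2247264))*(1/7132757) = (384552 + 2721744)*(1/7132757) = 3106296*(1/7132757) = 42552/97709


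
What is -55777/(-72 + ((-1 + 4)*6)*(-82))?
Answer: 55777/1548 ≈ 36.032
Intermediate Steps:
-55777/(-72 + ((-1 + 4)*6)*(-82)) = -55777/(-72 + (3*6)*(-82)) = -55777/(-72 + 18*(-82)) = -55777/(-72 - 1476) = -55777/(-1548) = -55777*(-1/1548) = 55777/1548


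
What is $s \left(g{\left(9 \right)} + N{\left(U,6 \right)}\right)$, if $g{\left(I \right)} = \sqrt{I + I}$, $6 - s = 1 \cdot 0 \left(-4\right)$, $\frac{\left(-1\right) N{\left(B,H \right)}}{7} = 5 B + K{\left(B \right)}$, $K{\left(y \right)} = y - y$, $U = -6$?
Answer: $1260 + 18 \sqrt{2} \approx 1285.5$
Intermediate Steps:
$K{\left(y \right)} = 0$
$N{\left(B,H \right)} = - 35 B$ ($N{\left(B,H \right)} = - 7 \left(5 B + 0\right) = - 7 \cdot 5 B = - 35 B$)
$s = 6$ ($s = 6 - 1 \cdot 0 \left(-4\right) = 6 - 0 \left(-4\right) = 6 - 0 = 6 + 0 = 6$)
$g{\left(I \right)} = \sqrt{2} \sqrt{I}$ ($g{\left(I \right)} = \sqrt{2 I} = \sqrt{2} \sqrt{I}$)
$s \left(g{\left(9 \right)} + N{\left(U,6 \right)}\right) = 6 \left(\sqrt{2} \sqrt{9} - -210\right) = 6 \left(\sqrt{2} \cdot 3 + 210\right) = 6 \left(3 \sqrt{2} + 210\right) = 6 \left(210 + 3 \sqrt{2}\right) = 1260 + 18 \sqrt{2}$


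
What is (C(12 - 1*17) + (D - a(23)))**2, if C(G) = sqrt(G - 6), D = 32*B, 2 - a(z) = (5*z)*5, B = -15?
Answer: (93 + I*sqrt(11))**2 ≈ 8638.0 + 616.89*I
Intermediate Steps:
a(z) = 2 - 25*z (a(z) = 2 - 5*z*5 = 2 - 25*z)
D = -480 (D = 32*(-15) = -480)
C(G) = sqrt(-6 + G)
(C(12 - 1*17) + (D - a(23)))**2 = (sqrt(-6 + (12 - 1*17)) + (-480 - (2 - 25*23)))**2 = (sqrt(-6 + (12 - 17)) + (-480 - (2 - 575)))**2 = (sqrt(-6 - 5) + (-480 - 1*(-573)))**2 = (sqrt(-11) + (-480 + 573))**2 = (I*sqrt(11) + 93)**2 = (93 + I*sqrt(11))**2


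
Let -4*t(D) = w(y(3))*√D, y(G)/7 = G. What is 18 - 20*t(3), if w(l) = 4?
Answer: 18 + 20*√3 ≈ 52.641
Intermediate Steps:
y(G) = 7*G
t(D) = -√D
18 - 20*t(3) = 18 - (-20)*√3 = 18 + 20*√3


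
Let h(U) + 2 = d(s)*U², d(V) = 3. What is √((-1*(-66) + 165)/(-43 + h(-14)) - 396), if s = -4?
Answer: I*√12959419/181 ≈ 19.889*I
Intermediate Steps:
h(U) = -2 + 3*U²
√((-1*(-66) + 165)/(-43 + h(-14)) - 396) = √((-1*(-66) + 165)/(-43 + (-2 + 3*(-14)²)) - 396) = √((66 + 165)/(-43 + (-2 + 3*196)) - 396) = √(231/(-43 + (-2 + 588)) - 396) = √(231/(-43 + 586) - 396) = √(231/543 - 396) = √(231*(1/543) - 396) = √(77/181 - 396) = √(-71599/181) = I*√12959419/181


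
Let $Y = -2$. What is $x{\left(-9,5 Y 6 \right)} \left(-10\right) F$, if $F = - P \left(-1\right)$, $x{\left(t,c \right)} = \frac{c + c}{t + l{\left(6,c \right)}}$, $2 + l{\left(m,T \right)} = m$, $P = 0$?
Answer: $0$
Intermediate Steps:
$l{\left(m,T \right)} = -2 + m$
$x{\left(t,c \right)} = \frac{2 c}{4 + t}$ ($x{\left(t,c \right)} = \frac{c + c}{t + \left(-2 + 6\right)} = \frac{2 c}{t + 4} = \frac{2 c}{4 + t}$)
$F = 0$ ($F = \left(-1\right) 0 \left(-1\right) = 0 \left(-1\right) = 0$)
$x{\left(-9,5 Y 6 \right)} \left(-10\right) F = \frac{2 \cdot 5 \left(-2\right) 6}{4 - 9} \left(-10\right) 0 = \frac{2 \left(\left(-10\right) 6\right)}{-5} \left(-10\right) 0 = 2 \left(-60\right) \left(- \frac{1}{5}\right) \left(-10\right) 0 = 24 \left(-10\right) 0 = \left(-240\right) 0 = 0$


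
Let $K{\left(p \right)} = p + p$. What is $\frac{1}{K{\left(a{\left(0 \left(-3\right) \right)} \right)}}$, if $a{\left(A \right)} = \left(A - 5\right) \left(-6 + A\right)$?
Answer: $\frac{1}{60} \approx 0.016667$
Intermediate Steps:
$a{\left(A \right)} = \left(-6 + A\right) \left(-5 + A\right)$ ($a{\left(A \right)} = \left(-5 + A\right) \left(-6 + A\right) = \left(-6 + A\right) \left(-5 + A\right)$)
$K{\left(p \right)} = 2 p$
$\frac{1}{K{\left(a{\left(0 \left(-3\right) \right)} \right)}} = \frac{1}{2 \left(30 + \left(0 \left(-3\right)\right)^{2} - 11 \cdot 0 \left(-3\right)\right)} = \frac{1}{2 \left(30 + 0^{2} - 0\right)} = \frac{1}{2 \left(30 + 0 + 0\right)} = \frac{1}{2 \cdot 30} = \frac{1}{60}$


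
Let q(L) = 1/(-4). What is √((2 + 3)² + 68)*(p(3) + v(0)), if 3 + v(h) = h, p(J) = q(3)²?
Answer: -47*√93/16 ≈ -28.328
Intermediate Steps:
q(L) = -¼
p(J) = 1/16 (p(J) = (-¼)² = 1/16)
v(h) = -3 + h
√((2 + 3)² + 68)*(p(3) + v(0)) = √((2 + 3)² + 68)*(1/16 + (-3 + 0)) = √(5² + 68)*(1/16 - 3) = √(25 + 68)*(-47/16) = √93*(-47/16) = -47*√93/16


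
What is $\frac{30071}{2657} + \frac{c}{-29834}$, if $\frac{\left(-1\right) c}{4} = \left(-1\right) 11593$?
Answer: $\frac{386963905}{39634469} \approx 9.7633$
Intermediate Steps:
$c = 46372$ ($c = - 4 \left(\left(-1\right) 11593\right) = \left(-4\right) \left(-11593\right) = 46372$)
$\frac{30071}{2657} + \frac{c}{-29834} = \frac{30071}{2657} + \frac{46372}{-29834} = 30071 \cdot \frac{1}{2657} + 46372 \left(- \frac{1}{29834}\right) = \frac{30071}{2657} - \frac{23186}{14917} = \frac{386963905}{39634469}$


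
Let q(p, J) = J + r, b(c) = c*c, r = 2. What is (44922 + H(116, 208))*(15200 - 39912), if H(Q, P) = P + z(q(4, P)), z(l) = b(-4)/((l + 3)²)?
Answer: -50597893790032/45369 ≈ -1.1153e+9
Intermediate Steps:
b(c) = c²
q(p, J) = 2 + J (q(p, J) = J + 2 = 2 + J)
z(l) = 16/(3 + l)² (z(l) = (-4)²/((l + 3)²) = 16/((3 + l)²) = 16/(3 + l)²)
H(Q, P) = P + 16/(5 + P)² (H(Q, P) = P + 16/(3 + (2 + P))² = P + 16/(5 + P)²)
(44922 + H(116, 208))*(15200 - 39912) = (44922 + (208 + 16/(5 + 208)²))*(15200 - 39912) = (44922 + (208 + 16/213²))*(-24712) = (44922 + (208 + 16*(1/45369)))*(-24712) = (44922 + (208 + 16/45369))*(-24712) = (44922 + 9436768/45369)*(-24712) = (2047502986/45369)*(-24712) = -50597893790032/45369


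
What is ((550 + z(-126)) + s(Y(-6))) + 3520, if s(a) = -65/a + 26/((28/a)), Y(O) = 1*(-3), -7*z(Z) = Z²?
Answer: 76477/42 ≈ 1820.9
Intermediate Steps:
z(Z) = -Z²/7
Y(O) = -3
s(a) = -65/a + 13*a/14 (s(a) = -65/a + 26*(a/28) = -65/a + 13*a/14)
((550 + z(-126)) + s(Y(-6))) + 3520 = ((550 - ⅐*(-126)²) + (-65/(-3) + (13/14)*(-3))) + 3520 = ((550 - ⅐*15876) + (-65*(-⅓) - 39/14)) + 3520 = ((550 - 2268) + (65/3 - 39/14)) + 3520 = (-1718 + 793/42) + 3520 = -71363/42 + 3520 = 76477/42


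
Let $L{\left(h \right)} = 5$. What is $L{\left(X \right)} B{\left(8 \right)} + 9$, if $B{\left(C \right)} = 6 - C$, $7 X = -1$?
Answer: $-1$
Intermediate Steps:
$X = - \frac{1}{7}$ ($X = \frac{1}{7} \left(-1\right) = - \frac{1}{7} \approx -0.14286$)
$L{\left(X \right)} B{\left(8 \right)} + 9 = 5 \left(6 - 8\right) + 9 = 5 \left(-2\right) + 9 = -10 + 9 = -1$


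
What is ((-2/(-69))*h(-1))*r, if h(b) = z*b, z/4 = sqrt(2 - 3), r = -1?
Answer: 8*I/69 ≈ 0.11594*I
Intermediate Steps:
z = 4*I (z = 4*sqrt(2 - 3) = 4*sqrt(-1) = 4*I ≈ 4.0*I)
h(b) = 4*I*b (h(b) = (4*I)*b = 4*I*b)
((-2/(-69))*h(-1))*r = ((-2/(-69))*(4*I*(-1)))*(-1) = ((-2*(-1/69))*(-4*I))*(-1) = (2*(-4*I)/69)*(-1) = -8*I/69*(-1) = 8*I/69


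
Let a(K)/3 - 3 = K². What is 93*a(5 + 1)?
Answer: 10881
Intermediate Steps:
a(K) = 9 + 3*K²
93*a(5 + 1) = 93*(9 + 3*(5 + 1)²) = 93*(9 + 3*6²) = 93*(9 + 3*36) = 93*(9 + 108) = 93*117 = 10881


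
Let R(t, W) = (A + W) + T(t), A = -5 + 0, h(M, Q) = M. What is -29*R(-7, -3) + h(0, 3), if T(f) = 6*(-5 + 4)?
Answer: 406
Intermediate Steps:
T(f) = -6 (T(f) = 6*(-1) = -6)
A = -5
R(t, W) = -11 + W (R(t, W) = (-5 + W) - 6 = -11 + W)
-29*R(-7, -3) + h(0, 3) = -29*(-11 - 3) + 0 = -29*(-14) + 0 = 406 + 0 = 406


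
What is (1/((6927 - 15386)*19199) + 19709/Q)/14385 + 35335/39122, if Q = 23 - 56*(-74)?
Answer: 344107522659818289769/380848324230536521590 ≈ 0.90353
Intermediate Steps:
Q = 4167 (Q = 23 + 4144 = 4167)
(1/((6927 - 15386)*19199) + 19709/Q)/14385 + 35335/39122 = (1/((6927 - 15386)*19199) + 19709/4167)/14385 + 35335/39122 = ((1/19199)/(-8459) + 19709*(1/4167))*(1/14385) + 35335*(1/39122) = (-1/8459*1/19199 + 19709/4167)*(1/14385) + 35335/39122 = (-1/162404341 + 19709/4167)*(1/14385) + 35335/39122 = (3200827152602/676738888947)*(1/14385) + 35335/39122 = 3200827152602/9734888917502595 + 35335/39122 = 344107522659818289769/380848324230536521590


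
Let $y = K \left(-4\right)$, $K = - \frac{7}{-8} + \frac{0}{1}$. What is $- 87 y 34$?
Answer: $10353$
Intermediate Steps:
$K = \frac{7}{8}$ ($K = \left(-7\right) \left(- \frac{1}{8}\right) + 0 \cdot 1 = \frac{7}{8} + 0 = \frac{7}{8} \approx 0.875$)
$y = - \frac{7}{2}$ ($y = \frac{7}{8} \left(-4\right) = - \frac{7}{2} \approx -3.5$)
$- 87 y 34 = \left(-87\right) \left(- \frac{7}{2}\right) 34 = \frac{609}{2} \cdot 34 = 10353$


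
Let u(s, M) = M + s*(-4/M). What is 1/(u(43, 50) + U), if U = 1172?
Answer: 25/30464 ≈ 0.00082064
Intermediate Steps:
u(s, M) = M - 4*s/M
1/(u(43, 50) + U) = 1/((50 - 4*43/50) + 1172) = 1/((50 - 4*43*1/50) + 1172) = 1/((50 - 86/25) + 1172) = 1/(1164/25 + 1172) = 1/(30464/25) = 25/30464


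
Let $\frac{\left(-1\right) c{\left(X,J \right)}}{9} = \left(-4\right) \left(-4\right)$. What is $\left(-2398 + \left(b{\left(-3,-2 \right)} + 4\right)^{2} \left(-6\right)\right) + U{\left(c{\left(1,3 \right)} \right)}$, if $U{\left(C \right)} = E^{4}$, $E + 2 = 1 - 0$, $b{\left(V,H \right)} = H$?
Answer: $-2421$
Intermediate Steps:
$E = -1$ ($E = -2 + \left(1 - 0\right) = -2 + \left(1 + 0\right) = -2 + 1 = -1$)
$c{\left(X,J \right)} = -144$ ($c{\left(X,J \right)} = - 9 \left(\left(-4\right) \left(-4\right)\right) = \left(-9\right) 16 = -144$)
$U{\left(C \right)} = 1$ ($U{\left(C \right)} = \left(-1\right)^{4} = 1$)
$\left(-2398 + \left(b{\left(-3,-2 \right)} + 4\right)^{2} \left(-6\right)\right) + U{\left(c{\left(1,3 \right)} \right)} = \left(-2398 + \left(-2 + 4\right)^{2} \left(-6\right)\right) + 1 = \left(-2398 + 2^{2} \left(-6\right)\right) + 1 = \left(-2398 + 4 \left(-6\right)\right) + 1 = \left(-2398 - 24\right) + 1 = -2422 + 1 = -2421$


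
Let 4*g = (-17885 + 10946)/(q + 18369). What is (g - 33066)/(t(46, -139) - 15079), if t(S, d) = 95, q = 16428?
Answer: 1534132449/695197664 ≈ 2.2068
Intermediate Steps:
g = -2313/46396 (g = ((-17885 + 10946)/(16428 + 18369))/4 = (-6939/34797)/4 = (-6939*1/34797)/4 = (¼)*(-2313/11599) = -2313/46396 ≈ -0.049853)
(g - 33066)/(t(46, -139) - 15079) = (-2313/46396 - 33066)/(95 - 15079) = -1534132449/46396/(-14984) = -1534132449/46396*(-1/14984) = 1534132449/695197664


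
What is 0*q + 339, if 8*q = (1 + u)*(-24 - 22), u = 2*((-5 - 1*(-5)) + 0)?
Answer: 339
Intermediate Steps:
u = 0 (u = 2*((-5 + 5) + 0) = 2*(0 + 0) = 2*0 = 0)
q = -23/4 (q = ((1 + 0)*(-24 - 22))/8 = (1*(-46))/8 = (1/8)*(-46) = -23/4 ≈ -5.7500)
0*q + 339 = 0*(-23/4) + 339 = 0 + 339 = 339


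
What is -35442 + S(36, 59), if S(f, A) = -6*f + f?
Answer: -35622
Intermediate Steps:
S(f, A) = -5*f
-35442 + S(36, 59) = -35442 - 5*36 = -35442 - 180 = -35622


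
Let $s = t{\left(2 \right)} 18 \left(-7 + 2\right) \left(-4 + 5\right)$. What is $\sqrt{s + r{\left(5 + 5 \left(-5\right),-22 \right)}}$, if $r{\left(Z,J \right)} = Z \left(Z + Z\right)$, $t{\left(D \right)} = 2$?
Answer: $2 \sqrt{155} \approx 24.9$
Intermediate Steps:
$r{\left(Z,J \right)} = 2 Z^{2}$ ($r{\left(Z,J \right)} = Z 2 Z = 2 Z^{2}$)
$s = -180$ ($s = 2 \cdot 18 \left(-7 + 2\right) \left(-4 + 5\right) = 36 \left(\left(-5\right) 1\right) = 36 \left(-5\right) = -180$)
$\sqrt{s + r{\left(5 + 5 \left(-5\right),-22 \right)}} = \sqrt{-180 + 2 \left(5 + 5 \left(-5\right)\right)^{2}} = \sqrt{-180 + 2 \left(5 - 25\right)^{2}} = \sqrt{-180 + 2 \left(-20\right)^{2}} = \sqrt{-180 + 2 \cdot 400} = \sqrt{-180 + 800} = \sqrt{620} = 2 \sqrt{155}$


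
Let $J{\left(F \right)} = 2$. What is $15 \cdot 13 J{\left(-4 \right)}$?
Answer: $390$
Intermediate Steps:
$15 \cdot 13 J{\left(-4 \right)} = 15 \cdot 13 \cdot 2 = 195 \cdot 2 = 390$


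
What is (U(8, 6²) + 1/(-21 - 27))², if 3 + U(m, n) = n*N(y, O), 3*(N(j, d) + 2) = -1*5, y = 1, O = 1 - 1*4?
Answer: 42003361/2304 ≈ 18231.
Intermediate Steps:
O = -3 (O = 1 - 4 = -3)
N(j, d) = -11/3 (N(j, d) = -2 + (-1*5)/3 = -2 + (⅓)*(-5) = -2 - 5/3 = -11/3)
U(m, n) = -3 - 11*n/3 (U(m, n) = -3 + n*(-11/3) = -3 - 11*n/3)
(U(8, 6²) + 1/(-21 - 27))² = ((-3 - 11/3*6²) + 1/(-21 - 27))² = ((-3 - 11/3*36) + 1/(-48))² = ((-3 - 132) - 1/48)² = (-135 - 1/48)² = (-6481/48)² = 42003361/2304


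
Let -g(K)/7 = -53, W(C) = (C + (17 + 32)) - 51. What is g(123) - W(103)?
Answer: 270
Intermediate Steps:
W(C) = -2 + C (W(C) = (C + 49) - 51 = (49 + C) - 51 = -2 + C)
g(K) = 371 (g(K) = -7*(-53) = 371)
g(123) - W(103) = 371 - (-2 + 103) = 371 - 1*101 = 371 - 101 = 270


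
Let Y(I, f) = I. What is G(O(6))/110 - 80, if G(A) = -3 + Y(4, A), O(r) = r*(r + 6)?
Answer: -8799/110 ≈ -79.991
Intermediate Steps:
O(r) = r*(6 + r)
G(A) = 1 (G(A) = -3 + 4 = 1)
G(O(6))/110 - 80 = 1/110 - 80 = -8799/110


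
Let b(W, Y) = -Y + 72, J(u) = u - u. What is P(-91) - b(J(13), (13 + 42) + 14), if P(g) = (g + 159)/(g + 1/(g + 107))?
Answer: -5453/1455 ≈ -3.7478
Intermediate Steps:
J(u) = 0
b(W, Y) = 72 - Y
P(g) = (159 + g)/(g + 1/(107 + g))
P(-91) - b(J(13), (13 + 42) + 14) = (17013 + (-91)² + 266*(-91))/(1 + (-91)² + 107*(-91)) - (72 - ((13 + 42) + 14)) = (17013 + 8281 - 24206)/(1 + 8281 - 9737) - (72 - (55 + 14)) = 1088/(-1455) - (72 - 1*69) = -1/1455*1088 - (72 - 69) = -1088/1455 - 1*3 = -1088/1455 - 3 = -5453/1455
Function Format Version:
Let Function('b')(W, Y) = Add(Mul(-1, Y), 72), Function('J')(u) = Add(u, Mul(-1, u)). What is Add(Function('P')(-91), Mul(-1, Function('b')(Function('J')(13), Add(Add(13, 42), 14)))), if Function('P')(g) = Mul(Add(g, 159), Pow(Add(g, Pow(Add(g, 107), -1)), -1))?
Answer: Rational(-5453, 1455) ≈ -3.7478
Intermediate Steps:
Function('J')(u) = 0
Function('b')(W, Y) = Add(72, Mul(-1, Y))
Function('P')(g) = Mul(Pow(Add(g, Pow(Add(107, g), -1)), -1), Add(159, g)) (Function('P')(g) = Mul(Add(159, g), Pow(Add(g, Pow(Add(107, g), -1)), -1)) = Mul(Pow(Add(g, Pow(Add(107, g), -1)), -1), Add(159, g)))
Add(Function('P')(-91), Mul(-1, Function('b')(Function('J')(13), Add(Add(13, 42), 14)))) = Add(Mul(Pow(Add(1, Pow(-91, 2), Mul(107, -91)), -1), Add(17013, Pow(-91, 2), Mul(266, -91))), Mul(-1, Add(72, Mul(-1, Add(Add(13, 42), 14))))) = Add(Mul(Pow(Add(1, 8281, -9737), -1), Add(17013, 8281, -24206)), Mul(-1, Add(72, Mul(-1, Add(55, 14))))) = Add(Mul(Pow(-1455, -1), 1088), Mul(-1, Add(72, Mul(-1, 69)))) = Add(Mul(Rational(-1, 1455), 1088), Mul(-1, Add(72, -69))) = Add(Rational(-1088, 1455), Mul(-1, 3)) = Add(Rational(-1088, 1455), -3) = Rational(-5453, 1455)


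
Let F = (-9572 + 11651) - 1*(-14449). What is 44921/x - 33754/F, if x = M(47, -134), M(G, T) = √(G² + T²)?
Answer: -16877/8264 + 44921*√20165/20165 ≈ 314.29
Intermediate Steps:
F = 16528 (F = 2079 + 14449 = 16528)
x = √20165 (x = √(47² + (-134)²) = √(2209 + 17956) = √20165 ≈ 142.00)
44921/x - 33754/F = 44921/(√20165) - 33754/16528 = 44921*(√20165/20165) - 33754*1/16528 = 44921*√20165/20165 - 16877/8264 = -16877/8264 + 44921*√20165/20165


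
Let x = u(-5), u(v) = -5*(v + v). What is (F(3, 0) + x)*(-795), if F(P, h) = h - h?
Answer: -39750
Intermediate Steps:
u(v) = -10*v
F(P, h) = 0
x = 50 (x = -10*(-5) = 50)
(F(3, 0) + x)*(-795) = (0 + 50)*(-795) = 50*(-795) = -39750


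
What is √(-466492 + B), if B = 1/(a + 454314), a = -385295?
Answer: 3*I*√246910191373177/69019 ≈ 683.0*I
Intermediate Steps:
B = 1/69019 (B = 1/(-385295 + 454314) = 1/69019 ≈ 1.4489e-5)
√(-466492 + B) = √(-466492 + 1/69019) = √(-32196811347/69019) = 3*I*√246910191373177/69019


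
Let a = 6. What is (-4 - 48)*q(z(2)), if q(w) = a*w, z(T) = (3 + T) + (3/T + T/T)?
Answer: -2340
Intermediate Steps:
z(T) = 4 + T + 3/T (z(T) = (3 + T) + (3/T + 1) = (3 + T) + (1 + 3/T) = 4 + T + 3/T)
q(w) = 6*w
(-4 - 48)*q(z(2)) = (-4 - 48)*(6*(4 + 2 + 3/2)) = -312*(4 + 2 + 3*(½)) = -312*(4 + 2 + 3/2) = -312*15/2 = -52*45 = -2340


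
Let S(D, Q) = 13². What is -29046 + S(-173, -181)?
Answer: -28877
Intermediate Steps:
S(D, Q) = 169
-29046 + S(-173, -181) = -29046 + 169 = -28877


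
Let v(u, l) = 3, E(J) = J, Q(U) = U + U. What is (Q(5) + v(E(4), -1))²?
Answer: 169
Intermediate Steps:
Q(U) = 2*U
(Q(5) + v(E(4), -1))² = (2*5 + 3)² = (10 + 3)² = 13² = 169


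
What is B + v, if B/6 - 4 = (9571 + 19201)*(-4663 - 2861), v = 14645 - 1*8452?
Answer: -1298876951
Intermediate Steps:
v = 6193 (v = 14645 - 8452 = 6193)
B = -1298883144 (B = 24 + 6*((9571 + 19201)*(-4663 - 2861)) = 24 + 6*(28772*(-7524)) = 24 + 6*(-216480528) = 24 - 1298883168 = -1298883144)
B + v = -1298883144 + 6193 = -1298876951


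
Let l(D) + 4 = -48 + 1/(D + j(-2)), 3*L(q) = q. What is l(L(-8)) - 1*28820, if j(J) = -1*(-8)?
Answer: -461949/16 ≈ -28872.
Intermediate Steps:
L(q) = q/3
j(J) = 8
l(D) = -52 + 1/(8 + D) (l(D) = -4 + (-48 + 1/(D + 8)) = -4 + (-48 + 1/(8 + D)) = -52 + 1/(8 + D))
l(L(-8)) - 1*28820 = (-415 - 52*(-8)/3)/(8 + (⅓)*(-8)) - 1*28820 = (-415 - 52*(-8/3))/(8 - 8/3) - 28820 = (-415 + 416/3)/(16/3) - 28820 = (3/16)*(-829/3) - 28820 = -829/16 - 28820 = -461949/16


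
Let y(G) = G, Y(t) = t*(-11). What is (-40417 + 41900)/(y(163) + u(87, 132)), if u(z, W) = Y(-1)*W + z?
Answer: 1483/1702 ≈ 0.87133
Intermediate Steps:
Y(t) = -11*t
u(z, W) = z + 11*W (u(z, W) = (-11*(-1))*W + z = 11*W + z = z + 11*W)
(-40417 + 41900)/(y(163) + u(87, 132)) = (-40417 + 41900)/(163 + (87 + 11*132)) = 1483/(163 + (87 + 1452)) = 1483/(163 + 1539) = 1483/1702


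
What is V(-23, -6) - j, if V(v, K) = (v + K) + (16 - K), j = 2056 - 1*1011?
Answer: -1052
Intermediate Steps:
j = 1045 (j = 2056 - 1011 = 1045)
V(v, K) = 16 + v (V(v, K) = (K + v) + (16 - K) = 16 + v)
V(-23, -6) - j = (16 - 23) - 1*1045 = -7 - 1045 = -1052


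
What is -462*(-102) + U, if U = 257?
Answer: 47381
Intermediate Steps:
-462*(-102) + U = -462*(-102) + 257 = 47124 + 257 = 47381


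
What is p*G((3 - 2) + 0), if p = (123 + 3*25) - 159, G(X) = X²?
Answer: 39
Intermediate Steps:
p = 39 (p = (123 + 75) - 159 = 198 - 159 = 39)
p*G((3 - 2) + 0) = 39*((3 - 2) + 0)² = 39*(1 + 0)² = 39*1² = 39*1 = 39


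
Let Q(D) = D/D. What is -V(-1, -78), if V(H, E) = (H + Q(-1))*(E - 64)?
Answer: 0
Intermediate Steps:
Q(D) = 1
V(H, E) = (1 + H)*(-64 + E) (V(H, E) = (H + 1)*(E - 64) = (1 + H)*(-64 + E))
-V(-1, -78) = -(-64 - 78 - 64*(-1) - 78*(-1)) = -(-64 - 78 + 64 + 78) = -1*0 = 0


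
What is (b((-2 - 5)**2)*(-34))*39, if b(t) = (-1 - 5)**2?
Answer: -47736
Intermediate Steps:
b(t) = 36 (b(t) = (-6)**2 = 36)
(b((-2 - 5)**2)*(-34))*39 = (36*(-34))*39 = -1224*39 = -47736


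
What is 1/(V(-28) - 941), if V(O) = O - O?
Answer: -1/941 ≈ -0.0010627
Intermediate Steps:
V(O) = 0
1/(V(-28) - 941) = 1/(0 - 941) = 1/(-941) = -1/941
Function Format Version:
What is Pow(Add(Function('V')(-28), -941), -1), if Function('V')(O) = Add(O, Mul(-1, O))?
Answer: Rational(-1, 941) ≈ -0.0010627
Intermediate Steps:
Function('V')(O) = 0
Pow(Add(Function('V')(-28), -941), -1) = Pow(Add(0, -941), -1) = Pow(-941, -1) = Rational(-1, 941)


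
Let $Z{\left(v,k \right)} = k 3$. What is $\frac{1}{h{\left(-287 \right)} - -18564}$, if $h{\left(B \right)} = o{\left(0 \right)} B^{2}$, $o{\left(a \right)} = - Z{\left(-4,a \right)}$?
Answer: $\frac{1}{18564} \approx 5.3868 \cdot 10^{-5}$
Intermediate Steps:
$Z{\left(v,k \right)} = 3 k$
$o{\left(a \right)} = - 3 a$
$h{\left(B \right)} = 0$ ($h{\left(B \right)} = \left(-3\right) 0 B^{2} = 0 B^{2} = 0$)
$\frac{1}{h{\left(-287 \right)} - -18564} = \frac{1}{0 - -18564} = \frac{1}{0 + 18564} = \frac{1}{18564}$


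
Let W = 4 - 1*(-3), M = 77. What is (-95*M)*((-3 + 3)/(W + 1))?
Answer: 0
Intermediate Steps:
W = 7 (W = 4 + 3 = 7)
(-95*M)*((-3 + 3)/(W + 1)) = (-95*77)*((-3 + 3)/(7 + 1)) = -0/8 = -7315*0 = 0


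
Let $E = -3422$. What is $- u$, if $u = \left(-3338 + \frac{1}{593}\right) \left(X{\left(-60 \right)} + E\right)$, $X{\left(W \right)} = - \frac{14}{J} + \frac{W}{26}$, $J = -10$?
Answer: $- \frac{440402068737}{38545} \approx -1.1426 \cdot 10^{7}$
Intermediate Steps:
$X{\left(W \right)} = \frac{7}{5} + \frac{W}{26}$ ($X{\left(W \right)} = - \frac{14}{-10} + \frac{W}{26} = \left(-14\right) \left(- \frac{1}{10}\right) + W \frac{1}{26} = \frac{7}{5} + \frac{W}{26}$)
$u = \frac{440402068737}{38545}$ ($u = \left(-3338 + \frac{1}{593}\right) \left(\left(\frac{7}{5} + \frac{1}{26} \left(-60\right)\right) - 3422\right) = \left(-3338 + \frac{1}{593}\right) \left(\left(\frac{7}{5} - \frac{30}{13}\right) - 3422\right) = - \frac{1979433 \left(- \frac{59}{65} - 3422\right)}{593} = \left(- \frac{1979433}{593}\right) \left(- \frac{222489}{65}\right) = \frac{440402068737}{38545} \approx 1.1426 \cdot 10^{7}$)
$- u = \left(-1\right) \frac{440402068737}{38545} = - \frac{440402068737}{38545}$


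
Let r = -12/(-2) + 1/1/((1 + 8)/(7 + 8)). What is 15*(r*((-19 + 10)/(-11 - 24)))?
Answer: 891/35 ≈ 25.457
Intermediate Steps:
r = 33/5 (r = -12*(-½) + 1/1/(9/15) = 6 + 1/1/(9*(1/15)) = 6 + 1/1/(⅗) = 6 + 1/(5/3) = 6 + 1*(⅗) = 6 + ⅗ = 33/5 ≈ 6.6000)
15*(r*((-19 + 10)/(-11 - 24))) = 15*(33*((-19 + 10)/(-11 - 24))/5) = 15*(33*(-9/(-35))/5) = 15*(33*(-9*(-1/35))/5) = 15*((33/5)*(9/35)) = 15*(297/175) = 891/35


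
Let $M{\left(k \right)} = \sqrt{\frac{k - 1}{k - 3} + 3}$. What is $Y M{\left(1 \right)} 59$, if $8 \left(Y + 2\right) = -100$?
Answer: $- \frac{1711 \sqrt{3}}{2} \approx -1481.8$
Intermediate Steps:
$Y = - \frac{29}{2}$ ($Y = -2 + \frac{1}{8} \left(-100\right) = -2 - \frac{25}{2} = - \frac{29}{2} \approx -14.5$)
$M{\left(k \right)} = \sqrt{3 + \frac{-1 + k}{-3 + k}}$ ($M{\left(k \right)} = \sqrt{\frac{-1 + k}{-3 + k} + 3} = \sqrt{3 + \frac{-1 + k}{-3 + k}}$)
$Y M{\left(1 \right)} 59 = - \frac{29 \sqrt{2} \sqrt{\frac{-5 + 2 \cdot 1}{-3 + 1}}}{2} \cdot 59 = - \frac{29 \sqrt{2} \sqrt{\frac{-5 + 2}{-2}}}{2} \cdot 59 = - \frac{29 \sqrt{2} \sqrt{\left(- \frac{1}{2}\right) \left(-3\right)}}{2} \cdot 59 = - \frac{29 \sqrt{2} \sqrt{\frac{3}{2}}}{2} \cdot 59 = - \frac{29 \sqrt{2} \frac{\sqrt{6}}{2}}{2} \cdot 59 = - \frac{29 \sqrt{3}}{2} \cdot 59 = - \frac{1711 \sqrt{3}}{2}$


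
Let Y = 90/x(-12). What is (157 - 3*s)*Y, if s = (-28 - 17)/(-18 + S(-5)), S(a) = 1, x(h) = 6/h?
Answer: -456120/17 ≈ -26831.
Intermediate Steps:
Y = -180 (Y = 90/((6/(-12))) = 90/((6*(-1/12))) = 90/(-½) = 90*(-2) = -180)
s = 45/17 (s = (-28 - 17)/(-18 + 1) = -45/(-17) = -45*(-1/17) = 45/17 ≈ 2.6471)
(157 - 3*s)*Y = (157 - 3*45/17)*(-180) = (157 - 135/17)*(-180) = (2534/17)*(-180) = -456120/17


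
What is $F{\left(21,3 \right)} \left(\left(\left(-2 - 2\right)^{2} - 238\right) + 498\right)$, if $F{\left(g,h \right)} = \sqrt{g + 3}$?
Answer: $552 \sqrt{6} \approx 1352.1$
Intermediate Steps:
$F{\left(g,h \right)} = \sqrt{3 + g}$
$F{\left(21,3 \right)} \left(\left(\left(-2 - 2\right)^{2} - 238\right) + 498\right) = \sqrt{3 + 21} \left(\left(\left(-2 - 2\right)^{2} - 238\right) + 498\right) = \sqrt{24} \left(\left(\left(-4\right)^{2} - 238\right) + 498\right) = 2 \sqrt{6} \left(\left(16 - 238\right) + 498\right) = 2 \sqrt{6} \left(-222 + 498\right) = 2 \sqrt{6} \cdot 276 = 552 \sqrt{6}$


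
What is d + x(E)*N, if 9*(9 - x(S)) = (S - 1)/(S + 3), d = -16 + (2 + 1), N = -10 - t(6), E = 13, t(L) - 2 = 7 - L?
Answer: -1547/12 ≈ -128.92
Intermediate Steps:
t(L) = 9 - L (t(L) = 2 + (7 - L) = 9 - L)
N = -13 (N = -10 - (9 - 1*6) = -10 - (9 - 6) = -10 - 1*3 = -10 - 3 = -13)
d = -13 (d = -16 + 3 = -13)
x(S) = 9 - (-1 + S)/(9*(3 + S)) (x(S) = 9 - (S - 1)/(9*(S + 3)) = 9 - (-1 + S)/(9*(3 + S)))
d + x(E)*N = -13 + (4*(61 + 20*13)/(9*(3 + 13)))*(-13) = -13 + ((4/9)*(61 + 260)/16)*(-13) = -13 + ((4/9)*(1/16)*321)*(-13) = -13 + (107/12)*(-13) = -13 - 1391/12 = -1547/12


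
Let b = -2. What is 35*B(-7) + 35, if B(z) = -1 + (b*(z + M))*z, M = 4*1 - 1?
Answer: -1960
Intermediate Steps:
M = 3 (M = 4 - 1 = 3)
B(z) = -1 + z*(-6 - 2*z) (B(z) = -1 + (-2*(z + 3))*z = -1 + (-2*(3 + z))*z = -1 + (-6 - 2*z)*z = -1 + z*(-6 - 2*z))
35*B(-7) + 35 = 35*(-1 - 6*(-7) - 2*(-7)**2) + 35 = 35*(-1 + 42 - 2*49) + 35 = 35*(-1 + 42 - 98) + 35 = 35*(-57) + 35 = -1995 + 35 = -1960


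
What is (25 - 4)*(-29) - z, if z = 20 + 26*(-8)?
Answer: -421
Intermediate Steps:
z = -188 (z = 20 - 208 = -188)
(25 - 4)*(-29) - z = (25 - 4)*(-29) - 1*(-188) = 21*(-29) + 188 = -609 + 188 = -421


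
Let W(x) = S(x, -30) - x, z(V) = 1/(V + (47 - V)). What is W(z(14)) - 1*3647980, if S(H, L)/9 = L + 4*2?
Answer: -171464367/47 ≈ -3.6482e+6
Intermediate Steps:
S(H, L) = 72 + 9*L (S(H, L) = 9*(L + 4*2) = 9*(L + 8) = 9*(8 + L) = 72 + 9*L)
z(V) = 1/47
W(x) = -198 - x (W(x) = (72 + 9*(-30)) - x = (72 - 270) - x = -198 - x)
W(z(14)) - 1*3647980 = (-198 - 1*1/47) - 1*3647980 = (-198 - 1/47) - 3647980 = -9307/47 - 3647980 = -171464367/47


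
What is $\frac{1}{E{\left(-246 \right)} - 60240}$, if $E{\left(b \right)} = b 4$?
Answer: $- \frac{1}{61224} \approx -1.6333 \cdot 10^{-5}$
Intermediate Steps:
$E{\left(b \right)} = 4 b$
$\frac{1}{E{\left(-246 \right)} - 60240} = \frac{1}{4 \left(-246\right) - 60240} = \frac{1}{-984 - 60240} = \frac{1}{-61224} = - \frac{1}{61224}$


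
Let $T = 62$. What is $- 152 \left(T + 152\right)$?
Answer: $-32528$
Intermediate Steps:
$- 152 \left(T + 152\right) = - 152 \left(62 + 152\right) = \left(-152\right) 214 = -32528$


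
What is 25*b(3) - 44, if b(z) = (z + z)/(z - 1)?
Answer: 31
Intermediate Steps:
b(z) = 2*z/(-1 + z) (b(z) = (2*z)/(-1 + z) = 2*z/(-1 + z))
25*b(3) - 44 = 25*(2*3/(-1 + 3)) - 44 = 25*(2*3/2) - 44 = 25*(2*3*(½)) - 44 = 25*3 - 44 = 75 - 44 = 31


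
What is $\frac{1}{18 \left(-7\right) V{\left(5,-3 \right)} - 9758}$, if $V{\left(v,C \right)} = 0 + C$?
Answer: $- \frac{1}{9380} \approx -0.00010661$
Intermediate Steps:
$V{\left(v,C \right)} = C$
$\frac{1}{18 \left(-7\right) V{\left(5,-3 \right)} - 9758} = \frac{1}{18 \left(-7\right) \left(-3\right) - 9758} = \frac{1}{\left(-126\right) \left(-3\right) - 9758} = \frac{1}{378 - 9758} = \frac{1}{-9380} = - \frac{1}{9380}$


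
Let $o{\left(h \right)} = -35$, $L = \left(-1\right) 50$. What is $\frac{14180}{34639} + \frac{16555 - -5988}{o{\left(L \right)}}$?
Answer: $- \frac{780370677}{1212365} \approx -643.68$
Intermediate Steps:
$L = -50$
$\frac{14180}{34639} + \frac{16555 - -5988}{o{\left(L \right)}} = \frac{14180}{34639} + \frac{16555 - -5988}{-35} = 14180 \cdot \frac{1}{34639} + \left(16555 + 5988\right) \left(- \frac{1}{35}\right) = \frac{14180}{34639} + 22543 \left(- \frac{1}{35}\right) = \frac{14180}{34639} - \frac{22543}{35} = - \frac{780370677}{1212365}$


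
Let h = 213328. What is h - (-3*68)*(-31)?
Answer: 207004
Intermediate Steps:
h - (-3*68)*(-31) = 213328 - (-3*68)*(-31) = 213328 - (-204)*(-31) = 213328 - 1*6324 = 213328 - 6324 = 207004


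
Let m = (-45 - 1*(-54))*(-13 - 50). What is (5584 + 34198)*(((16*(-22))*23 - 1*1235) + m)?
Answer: -393762236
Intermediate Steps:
m = -567 (m = (-45 + 54)*(-63) = 9*(-63) = -567)
(5584 + 34198)*(((16*(-22))*23 - 1*1235) + m) = (5584 + 34198)*(((16*(-22))*23 - 1*1235) - 567) = 39782*((-352*23 - 1235) - 567) = 39782*((-8096 - 1235) - 567) = 39782*(-9331 - 567) = 39782*(-9898) = -393762236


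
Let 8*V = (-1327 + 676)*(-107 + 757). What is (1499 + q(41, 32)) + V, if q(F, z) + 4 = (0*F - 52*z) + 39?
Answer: -212095/4 ≈ -53024.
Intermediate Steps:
V = -211575/4 (V = ((-1327 + 676)*(-107 + 757))/8 = (-651*650)/8 = (1/8)*(-423150) = -211575/4 ≈ -52894.)
q(F, z) = 35 - 52*z (q(F, z) = -4 + ((0*F - 52*z) + 39) = -4 + ((0 - 52*z) + 39) = -4 + (-52*z + 39) = -4 + (39 - 52*z) = 35 - 52*z)
(1499 + q(41, 32)) + V = (1499 + (35 - 52*32)) - 211575/4 = (1499 + (35 - 1664)) - 211575/4 = (1499 - 1629) - 211575/4 = -130 - 211575/4 = -212095/4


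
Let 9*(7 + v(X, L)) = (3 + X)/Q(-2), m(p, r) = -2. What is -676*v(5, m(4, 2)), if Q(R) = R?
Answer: 45292/9 ≈ 5032.4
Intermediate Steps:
v(X, L) = -43/6 - X/18 (v(X, L) = -7 + ((3 + X)/(-2))/9 = -7 + ((3 + X)*(-½))/9 = -7 + (-3/2 - X/2)/9 = -7 + (-⅙ - X/18) = -43/6 - X/18)
-676*v(5, m(4, 2)) = -676*(-43/6 - 1/18*5) = -676*(-43/6 - 5/18) = -676*(-67/9) = 45292/9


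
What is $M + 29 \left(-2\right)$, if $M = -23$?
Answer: $-81$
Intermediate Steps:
$M + 29 \left(-2\right) = -23 + 29 \left(-2\right) = -23 - 58 = -81$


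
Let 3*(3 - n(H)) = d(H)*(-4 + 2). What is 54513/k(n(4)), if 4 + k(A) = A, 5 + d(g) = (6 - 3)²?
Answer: 163539/5 ≈ 32708.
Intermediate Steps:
d(g) = 4 (d(g) = -5 + (6 - 3)² = -5 + 3² = -5 + 9 = 4)
n(H) = 17/3 (n(H) = 3 - 4*(-4 + 2)/3 = 3 - 4*(-2)/3 = 3 - ⅓*(-8) = 3 + 8/3 = 17/3)
k(A) = -4 + A
54513/k(n(4)) = 54513/(-4 + 17/3) = 54513/(5/3) = 54513*(⅗) = 163539/5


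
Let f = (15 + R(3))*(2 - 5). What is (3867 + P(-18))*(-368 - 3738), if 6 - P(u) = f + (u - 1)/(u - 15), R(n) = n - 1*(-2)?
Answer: -532835620/33 ≈ -1.6147e+7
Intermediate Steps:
R(n) = 2 + n (R(n) = n + 2 = 2 + n)
f = -60 (f = (15 + (2 + 3))*(2 - 5) = (15 + 5)*(-3) = 20*(-3) = -60)
P(u) = 66 - (-1 + u)/(-15 + u) (P(u) = 6 - (-60 + (u - 1)/(u - 15)) = 6 - (-60 + (-1 + u)/(-15 + u)) = 6 + (60 - (-1 + u)/(-15 + u)) = 66 - (-1 + u)/(-15 + u))
(3867 + P(-18))*(-368 - 3738) = (3867 + (-989 + 65*(-18))/(-15 - 18))*(-368 - 3738) = (3867 + (-989 - 1170)/(-33))*(-4106) = (3867 - 1/33*(-2159))*(-4106) = (3867 + 2159/33)*(-4106) = (129770/33)*(-4106) = -532835620/33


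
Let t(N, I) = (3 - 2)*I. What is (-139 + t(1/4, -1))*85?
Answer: -11900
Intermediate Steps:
t(N, I) = I (t(N, I) = 1*I = I)
(-139 + t(1/4, -1))*85 = (-139 - 1)*85 = -140*85 = -11900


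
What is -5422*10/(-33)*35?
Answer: 1897700/33 ≈ 57506.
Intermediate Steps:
-5422*10/(-33)*35 = -5422*10*(-1/33)*35 = -(-54220)*35/33 = -5422*(-350/33) = 1897700/33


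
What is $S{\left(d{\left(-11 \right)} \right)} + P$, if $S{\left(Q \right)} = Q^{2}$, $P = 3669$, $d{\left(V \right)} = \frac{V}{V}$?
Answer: $3670$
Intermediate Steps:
$d{\left(V \right)} = 1$
$S{\left(d{\left(-11 \right)} \right)} + P = 1^{2} + 3669 = 1 + 3669 = 3670$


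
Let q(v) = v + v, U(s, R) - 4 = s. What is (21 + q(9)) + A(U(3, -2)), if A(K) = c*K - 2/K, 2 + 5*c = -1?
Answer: 1208/35 ≈ 34.514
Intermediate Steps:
c = -3/5 (c = -2/5 + (1/5)*(-1) = -2/5 - 1/5 = -3/5 ≈ -0.60000)
U(s, R) = 4 + s
A(K) = -2/K - 3*K/5 (A(K) = -3*K/5 - 2/K = -2/K - 3*K/5)
q(v) = 2*v
(21 + q(9)) + A(U(3, -2)) = (21 + 2*9) + (-2/(4 + 3) - 3*(4 + 3)/5) = (21 + 18) + (-2/7 - 3/5*7) = 39 + (-2*1/7 - 21/5) = 39 + (-2/7 - 21/5) = 39 - 157/35 = 1208/35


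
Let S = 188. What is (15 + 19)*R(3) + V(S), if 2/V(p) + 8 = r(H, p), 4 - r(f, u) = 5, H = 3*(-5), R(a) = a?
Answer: 916/9 ≈ 101.78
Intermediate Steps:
H = -15
r(f, u) = -1 (r(f, u) = 4 - 1*5 = 4 - 5 = -1)
V(p) = -2/9 (V(p) = 2/(-8 - 1) = 2/(-9) = 2*(-⅑) = -2/9)
(15 + 19)*R(3) + V(S) = (15 + 19)*3 - 2/9 = 34*3 - 2/9 = 102 - 2/9 = 916/9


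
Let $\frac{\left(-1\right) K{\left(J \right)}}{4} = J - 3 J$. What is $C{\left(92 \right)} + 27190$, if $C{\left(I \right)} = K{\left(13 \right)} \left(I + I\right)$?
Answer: $46326$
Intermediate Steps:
$K{\left(J \right)} = 8 J$ ($K{\left(J \right)} = - 4 \left(J - 3 J\right) = - 4 \left(- 2 J\right) = 8 J$)
$C{\left(I \right)} = 208 I$ ($C{\left(I \right)} = 8 \cdot 13 \left(I + I\right) = 104 \cdot 2 I = 208 I$)
$C{\left(92 \right)} + 27190 = 208 \cdot 92 + 27190 = 19136 + 27190 = 46326$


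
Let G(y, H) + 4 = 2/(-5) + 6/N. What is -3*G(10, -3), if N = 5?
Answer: 48/5 ≈ 9.6000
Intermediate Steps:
G(y, H) = -16/5 (G(y, H) = -4 + (2/(-5) + 6/5) = -4 + (2*(-1/5) + 6*(1/5)) = -4 + (-2/5 + 6/5) = -4 + 4/5 = -16/5)
-3*G(10, -3) = -3*(-16/5) = 48/5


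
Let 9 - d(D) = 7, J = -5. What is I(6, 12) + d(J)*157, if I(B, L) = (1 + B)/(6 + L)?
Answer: 5659/18 ≈ 314.39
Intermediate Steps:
I(B, L) = (1 + B)/(6 + L)
d(D) = 2 (d(D) = 9 - 1*7 = 9 - 7 = 2)
I(6, 12) + d(J)*157 = (1 + 6)/(6 + 12) + 2*157 = 7/18 + 314 = 5659/18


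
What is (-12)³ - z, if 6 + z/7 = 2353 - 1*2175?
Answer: -2932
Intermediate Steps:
z = 1204 (z = -42 + 7*(2353 - 1*2175) = -42 + 7*(2353 - 2175) = -42 + 7*178 = -42 + 1246 = 1204)
(-12)³ - z = (-12)³ - 1*1204 = -1728 - 1204 = -2932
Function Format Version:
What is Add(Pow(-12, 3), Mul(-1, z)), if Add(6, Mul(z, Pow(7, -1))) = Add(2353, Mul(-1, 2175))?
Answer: -2932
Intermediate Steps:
z = 1204 (z = Add(-42, Mul(7, Add(2353, Mul(-1, 2175)))) = Add(-42, Mul(7, Add(2353, -2175))) = Add(-42, Mul(7, 178)) = Add(-42, 1246) = 1204)
Add(Pow(-12, 3), Mul(-1, z)) = Add(Pow(-12, 3), Mul(-1, 1204)) = Add(-1728, -1204) = -2932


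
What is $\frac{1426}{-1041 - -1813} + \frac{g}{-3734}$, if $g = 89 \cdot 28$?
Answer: $\frac{850215}{720662} \approx 1.1798$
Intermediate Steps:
$g = 2492$
$\frac{1426}{-1041 - -1813} + \frac{g}{-3734} = \frac{1426}{-1041 - -1813} + \frac{2492}{-3734} = \frac{1426}{-1041 + 1813} + 2492 \left(- \frac{1}{3734}\right) = \frac{1426}{772} - \frac{1246}{1867} = 1426 \cdot \frac{1}{772} - \frac{1246}{1867} = \frac{713}{386} - \frac{1246}{1867} = \frac{850215}{720662}$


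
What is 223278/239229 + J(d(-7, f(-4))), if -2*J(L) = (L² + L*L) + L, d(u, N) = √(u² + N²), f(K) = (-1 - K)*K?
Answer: -15315973/79743 - √193/2 ≈ -199.01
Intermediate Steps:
f(K) = K*(-1 - K)
d(u, N) = √(N² + u²)
J(L) = -L² - L/2 (J(L) = -((L² + L*L) + L)/2 = -((L² + L²) + L)/2 = -(2*L² + L)/2 = -(L + 2*L²)/2 = -L² - L/2)
223278/239229 + J(d(-7, f(-4))) = 223278/239229 - √((-1*(-4)*(1 - 4))² + (-7)²)*(½ + √((-1*(-4)*(1 - 4))² + (-7)²)) = 223278*(1/239229) - √((-1*(-4)*(-3))² + 49)*(½ + √((-1*(-4)*(-3))² + 49)) = 74426/79743 - √((-12)² + 49)*(½ + √((-12)² + 49)) = 74426/79743 - √(144 + 49)*(½ + √(144 + 49)) = 74426/79743 - √193*(½ + √193)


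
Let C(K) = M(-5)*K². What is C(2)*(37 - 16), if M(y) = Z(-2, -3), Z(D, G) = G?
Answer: -252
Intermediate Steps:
M(y) = -3
C(K) = -3*K²
C(2)*(37 - 16) = (-3*2²)*(37 - 16) = -3*4*21 = -12*21 = -252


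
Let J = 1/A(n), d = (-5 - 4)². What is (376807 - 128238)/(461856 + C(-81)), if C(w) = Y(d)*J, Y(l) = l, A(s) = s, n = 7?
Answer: 1739983/3233073 ≈ 0.53818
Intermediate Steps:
d = 81 (d = (-9)² = 81)
J = ⅐ (J = 1/7 = ⅐ ≈ 0.14286)
C(w) = 81/7 (C(w) = 81*(⅐) = 81/7)
(376807 - 128238)/(461856 + C(-81)) = (376807 - 128238)/(461856 + 81/7) = 248569/(3233073/7) = 248569*(7/3233073) = 1739983/3233073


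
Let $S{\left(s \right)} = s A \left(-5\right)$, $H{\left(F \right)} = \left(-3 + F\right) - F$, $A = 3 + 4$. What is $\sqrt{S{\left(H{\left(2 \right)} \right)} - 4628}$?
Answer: $i \sqrt{4523} \approx 67.253 i$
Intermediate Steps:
$A = 7$
$H{\left(F \right)} = -3$
$S{\left(s \right)} = - 35 s$ ($S{\left(s \right)} = s 7 \left(-5\right) = 7 s \left(-5\right) = - 35 s$)
$\sqrt{S{\left(H{\left(2 \right)} \right)} - 4628} = \sqrt{\left(-35\right) \left(-3\right) - 4628} = \sqrt{105 - 4628} = \sqrt{-4523} = i \sqrt{4523}$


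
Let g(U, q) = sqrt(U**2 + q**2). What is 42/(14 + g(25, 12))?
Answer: -196/191 + 14*sqrt(769)/191 ≈ 1.0065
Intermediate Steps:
42/(14 + g(25, 12)) = 42/(14 + sqrt(25**2 + 12**2)) = 42/(14 + sqrt(625 + 144)) = 42/(14 + sqrt(769))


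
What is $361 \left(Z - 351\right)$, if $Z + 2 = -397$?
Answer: $-270750$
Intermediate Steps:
$Z = -399$ ($Z = -2 - 397 = -399$)
$361 \left(Z - 351\right) = 361 \left(-399 - 351\right) = 361 \left(-750\right) = -270750$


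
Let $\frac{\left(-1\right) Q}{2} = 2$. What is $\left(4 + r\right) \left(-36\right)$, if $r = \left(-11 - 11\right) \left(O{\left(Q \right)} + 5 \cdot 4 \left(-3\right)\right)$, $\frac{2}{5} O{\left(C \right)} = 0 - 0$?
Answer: $-47664$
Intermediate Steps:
$Q = -4$ ($Q = \left(-2\right) 2 = -4$)
$O{\left(C \right)} = 0$ ($O{\left(C \right)} = \frac{5 \left(0 - 0\right)}{2} = \frac{5 \left(0 + 0\right)}{2} = \frac{5}{2} \cdot 0 = 0$)
$r = 1320$ ($r = \left(-11 - 11\right) \left(0 + 5 \cdot 4 \left(-3\right)\right) = - 22 \left(0 + 20 \left(-3\right)\right) = - 22 \left(0 - 60\right) = \left(-22\right) \left(-60\right) = 1320$)
$\left(4 + r\right) \left(-36\right) = \left(4 + 1320\right) \left(-36\right) = 1324 \left(-36\right) = -47664$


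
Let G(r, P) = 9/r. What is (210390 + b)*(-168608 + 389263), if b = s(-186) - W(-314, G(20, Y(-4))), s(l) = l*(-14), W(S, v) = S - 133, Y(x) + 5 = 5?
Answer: 47096823855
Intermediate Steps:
Y(x) = 0 (Y(x) = -5 + 5 = 0)
W(S, v) = -133 + S
s(l) = -14*l
b = 3051 (b = -14*(-186) - (-133 - 314) = 2604 - 1*(-447) = 2604 + 447 = 3051)
(210390 + b)*(-168608 + 389263) = (210390 + 3051)*(-168608 + 389263) = 213441*220655 = 47096823855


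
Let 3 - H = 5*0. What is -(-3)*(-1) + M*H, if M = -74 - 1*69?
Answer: -432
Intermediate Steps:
H = 3 (H = 3 - 5*0 = 3 - 1*0 = 3 + 0 = 3)
M = -143 (M = -74 - 69 = -143)
-(-3)*(-1) + M*H = -(-3)*(-1) - 143*3 = -1*3 - 429 = -3 - 429 = -432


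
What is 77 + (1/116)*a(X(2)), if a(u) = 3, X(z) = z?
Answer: 8935/116 ≈ 77.026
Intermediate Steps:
77 + (1/116)*a(X(2)) = 77 + (1/116)*3 = 77 + 3/116 = 8935/116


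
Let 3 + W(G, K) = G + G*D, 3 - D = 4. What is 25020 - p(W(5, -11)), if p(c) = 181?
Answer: 24839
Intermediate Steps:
D = -1 (D = 3 - 1*4 = 3 - 4 = -1)
W(G, K) = -3 (W(G, K) = -3 + (G + G*(-1)) = -3 + (G - G) = -3 + 0 = -3)
25020 - p(W(5, -11)) = 25020 - 1*181 = 25020 - 181 = 24839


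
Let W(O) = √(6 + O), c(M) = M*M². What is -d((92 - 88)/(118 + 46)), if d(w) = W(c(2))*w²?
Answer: -√14/1681 ≈ -0.0022259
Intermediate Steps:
c(M) = M³
d(w) = √14*w² (d(w) = √(6 + 2³)*w² = √(6 + 8)*w² = √14*w²)
-d((92 - 88)/(118 + 46)) = -√14*((92 - 88)/(118 + 46))² = -√14*(4/164)² = -√14*(4*(1/164))² = -√14*(1/41)² = -√14/1681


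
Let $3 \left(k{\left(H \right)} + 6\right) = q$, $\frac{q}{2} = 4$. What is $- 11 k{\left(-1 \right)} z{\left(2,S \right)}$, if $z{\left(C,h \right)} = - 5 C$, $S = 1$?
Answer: $- \frac{1100}{3} \approx -366.67$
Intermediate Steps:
$q = 8$ ($q = 2 \cdot 4 = 8$)
$k{\left(H \right)} = - \frac{10}{3}$ ($k{\left(H \right)} = -6 + \frac{1}{3} \cdot 8 = -6 + \frac{8}{3} = - \frac{10}{3}$)
$- 11 k{\left(-1 \right)} z{\left(2,S \right)} = \left(-11\right) \left(- \frac{10}{3}\right) \left(\left(-5\right) 2\right) = \frac{110}{3} \left(-10\right) = - \frac{1100}{3}$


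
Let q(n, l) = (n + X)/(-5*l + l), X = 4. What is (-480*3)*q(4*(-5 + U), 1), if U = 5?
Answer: 1440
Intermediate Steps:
q(n, l) = -(4 + n)/(4*l) (q(n, l) = (n + 4)/(-5*l + l) = (4 + n)/((-4*l)) = (4 + n)*(-1/(4*l)) = -(4 + n)/(4*l))
(-480*3)*q(4*(-5 + U), 1) = (-480*3)*((¼)*(-4 - 4*(-5 + 5))/1) = (-32*45)*((¼)*1*(-4 - 4*0)) = -360*(-4 - 1*0) = -360*(-4 + 0) = -360*(-4) = -1440*(-1) = 1440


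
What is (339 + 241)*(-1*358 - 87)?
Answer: -258100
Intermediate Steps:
(339 + 241)*(-1*358 - 87) = 580*(-358 - 87) = 580*(-445) = -258100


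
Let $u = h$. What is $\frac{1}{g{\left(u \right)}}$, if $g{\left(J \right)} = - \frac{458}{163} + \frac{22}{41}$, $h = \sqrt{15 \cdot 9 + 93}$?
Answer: $- \frac{6683}{15192} \approx -0.4399$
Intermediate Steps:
$h = 2 \sqrt{57}$ ($h = \sqrt{135 + 93} = \sqrt{228} = 2 \sqrt{57} \approx 15.1$)
$u = 2 \sqrt{57} \approx 15.1$
$g{\left(J \right)} = - \frac{15192}{6683}$ ($g{\left(J \right)} = \left(-458\right) \frac{1}{163} + 22 \cdot \frac{1}{41} = - \frac{458}{163} + \frac{22}{41} = - \frac{15192}{6683}$)
$\frac{1}{g{\left(u \right)}} = \frac{1}{- \frac{15192}{6683}} = - \frac{6683}{15192}$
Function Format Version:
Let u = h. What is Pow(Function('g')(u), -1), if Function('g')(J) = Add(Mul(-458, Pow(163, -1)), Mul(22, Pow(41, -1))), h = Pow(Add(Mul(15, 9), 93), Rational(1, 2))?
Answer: Rational(-6683, 15192) ≈ -0.43990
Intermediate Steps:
h = Mul(2, Pow(57, Rational(1, 2))) (h = Pow(Add(135, 93), Rational(1, 2)) = Pow(228, Rational(1, 2)) = Mul(2, Pow(57, Rational(1, 2))) ≈ 15.100)
u = Mul(2, Pow(57, Rational(1, 2))) ≈ 15.100
Function('g')(J) = Rational(-15192, 6683) (Function('g')(J) = Add(Mul(-458, Rational(1, 163)), Mul(22, Rational(1, 41))) = Add(Rational(-458, 163), Rational(22, 41)) = Rational(-15192, 6683))
Pow(Function('g')(u), -1) = Pow(Rational(-15192, 6683), -1) = Rational(-6683, 15192)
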